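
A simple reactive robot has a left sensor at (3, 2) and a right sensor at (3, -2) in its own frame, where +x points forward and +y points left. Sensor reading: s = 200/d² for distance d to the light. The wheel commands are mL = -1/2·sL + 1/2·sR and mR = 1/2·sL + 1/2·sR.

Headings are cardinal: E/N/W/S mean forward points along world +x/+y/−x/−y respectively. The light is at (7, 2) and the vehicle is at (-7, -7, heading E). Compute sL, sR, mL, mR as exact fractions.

20/17 100/121 -360/2057 2060/2057

left sensor world pos  = (-4, -5); dL² = 170
right sensor world pos = (-4, -9); dR² = 242
sL = 200/170 = 20/17
sR = 200/242 = 100/121
mL = -1/2·sL + 1/2·sR = -360/2057
mR = 1/2·sL + 1/2·sR = 2060/2057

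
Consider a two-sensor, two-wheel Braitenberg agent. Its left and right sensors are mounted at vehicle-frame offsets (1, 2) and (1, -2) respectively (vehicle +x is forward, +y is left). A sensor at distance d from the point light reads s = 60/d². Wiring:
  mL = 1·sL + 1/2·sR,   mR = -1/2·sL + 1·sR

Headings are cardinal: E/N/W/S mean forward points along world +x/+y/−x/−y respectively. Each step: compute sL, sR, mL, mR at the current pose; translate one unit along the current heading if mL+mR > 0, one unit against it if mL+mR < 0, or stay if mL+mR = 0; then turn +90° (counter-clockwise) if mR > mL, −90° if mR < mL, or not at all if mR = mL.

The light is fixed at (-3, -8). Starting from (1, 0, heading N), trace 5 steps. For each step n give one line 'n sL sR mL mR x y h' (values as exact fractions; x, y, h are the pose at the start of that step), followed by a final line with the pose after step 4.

0 12/17 20/39 638/663 106/663 1 0 N
1 30/73 30/37 2205/2701 1635/2701 1 1 E
2 60/113 60/73 7770/8249 4590/8249 2 1 S
3 15/13 15/29 1065/754 -45/754 2 0 W
4 12/17 20/39 638/663 106/663 1 0 N
final 1 1 E

n=0: pose=(1,0,N); sL=12/17, sR=20/39; mL=638/663, mR=106/663; mL+mR=248/221 → advance +1; mR−mL=-532/663 → turn -1·90°
n=1: pose=(1,1,E); sL=30/73, sR=30/37; mL=2205/2701, mR=1635/2701; mL+mR=3840/2701 → advance +1; mR−mL=-570/2701 → turn -1·90°
n=2: pose=(2,1,S); sL=60/113, sR=60/73; mL=7770/8249, mR=4590/8249; mL+mR=12360/8249 → advance +1; mR−mL=-3180/8249 → turn -1·90°
n=3: pose=(2,0,W); sL=15/13, sR=15/29; mL=1065/754, mR=-45/754; mL+mR=510/377 → advance +1; mR−mL=-555/377 → turn -1·90°
n=4: pose=(1,0,N); sL=12/17, sR=20/39; mL=638/663, mR=106/663; mL+mR=248/221 → advance +1; mR−mL=-532/663 → turn -1·90°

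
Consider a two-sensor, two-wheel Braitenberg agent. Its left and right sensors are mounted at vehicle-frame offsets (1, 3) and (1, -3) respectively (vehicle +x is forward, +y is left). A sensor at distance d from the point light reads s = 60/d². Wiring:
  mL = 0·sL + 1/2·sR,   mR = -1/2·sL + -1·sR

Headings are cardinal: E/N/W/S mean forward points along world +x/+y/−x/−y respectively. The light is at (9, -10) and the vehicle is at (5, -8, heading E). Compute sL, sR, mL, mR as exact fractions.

left sensor world pos  = (6, -5); dL² = 34
right sensor world pos = (6, -11); dR² = 10
sL = 60/34 = 30/17
sR = 60/10 = 6
mL = 0·sL + 1/2·sR = 3
mR = -1/2·sL + -1·sR = -117/17

30/17 6 3 -117/17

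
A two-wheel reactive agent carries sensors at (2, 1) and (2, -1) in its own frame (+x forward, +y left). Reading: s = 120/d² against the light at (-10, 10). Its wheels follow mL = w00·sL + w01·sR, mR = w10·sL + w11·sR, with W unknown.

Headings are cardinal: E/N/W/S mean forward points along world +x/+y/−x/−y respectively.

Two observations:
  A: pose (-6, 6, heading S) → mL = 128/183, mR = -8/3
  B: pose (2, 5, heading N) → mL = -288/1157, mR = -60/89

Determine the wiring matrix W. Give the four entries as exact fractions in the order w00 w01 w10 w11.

obs A: pose=(-6,6,S) → sL=120/61, sR=8/3, mL=128/183, mR=-8/3
obs B: pose=(2,5,N) → sL=12/13, sR=60/89, mL=-288/1157, mR=-60/89
sensor matrix S = [[120/61, 8/3], [12/13, 60/89]]; det S = -80128/70577
solve [mL_A; mL_B] = S·[w00; w01] and [mR_A; mR_B] = S·[w10; w11]:
  w00 = -1, w01 = 1, w10 = 0, w11 = -1

-1 1 0 -1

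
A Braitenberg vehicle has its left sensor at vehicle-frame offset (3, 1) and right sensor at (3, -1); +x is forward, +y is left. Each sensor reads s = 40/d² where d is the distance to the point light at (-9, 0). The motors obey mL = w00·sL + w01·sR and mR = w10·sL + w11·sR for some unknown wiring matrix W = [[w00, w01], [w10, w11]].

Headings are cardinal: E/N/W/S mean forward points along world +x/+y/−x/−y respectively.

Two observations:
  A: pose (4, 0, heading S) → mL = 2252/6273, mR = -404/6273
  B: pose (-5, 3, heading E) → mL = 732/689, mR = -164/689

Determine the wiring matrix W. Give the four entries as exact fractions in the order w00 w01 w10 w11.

1/2 1 -1 1/2

obs A: pose=(4,0,S) → sL=8/41, sR=40/153, mL=2252/6273, mR=-404/6273
obs B: pose=(-5,3,E) → sL=8/13, sR=40/53, mL=732/689, mR=-164/689
sensor matrix S = [[8/41, 40/153], [8/13, 40/53]]; det S = -58880/4322097
solve [mL_A; mL_B] = S·[w00; w01] and [mR_A; mR_B] = S·[w10; w11]:
  w00 = 1/2, w01 = 1, w10 = -1, w11 = 1/2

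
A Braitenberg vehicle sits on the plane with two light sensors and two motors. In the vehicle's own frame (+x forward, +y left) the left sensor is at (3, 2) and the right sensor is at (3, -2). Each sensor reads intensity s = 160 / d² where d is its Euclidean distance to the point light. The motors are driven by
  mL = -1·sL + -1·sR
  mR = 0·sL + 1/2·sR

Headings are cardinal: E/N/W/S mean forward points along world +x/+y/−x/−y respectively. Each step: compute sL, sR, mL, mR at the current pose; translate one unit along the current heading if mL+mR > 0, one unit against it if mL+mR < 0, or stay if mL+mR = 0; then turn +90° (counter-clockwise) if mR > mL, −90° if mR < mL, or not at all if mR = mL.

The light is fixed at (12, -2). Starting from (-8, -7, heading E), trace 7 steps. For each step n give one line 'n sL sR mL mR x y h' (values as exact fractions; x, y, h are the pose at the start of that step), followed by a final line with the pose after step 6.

n=0: pose=(-8,-7,E); sL=80/149, sR=80/169; mL=-25440/25181, mR=40/169; mL+mR=-19480/25181 → advance -1; mR−mL=31400/25181 → turn +1·90°
n=1: pose=(-9,-7,N); sL=160/533, sR=32/73; mL=-28736/38909, mR=16/73; mL+mR=-20208/38909 → advance -1; mR−mL=37264/38909 → turn +1·90°
n=2: pose=(-9,-8,W); sL=1/4, sR=10/37; mL=-77/148, mR=5/37; mL+mR=-57/148 → advance -1; mR−mL=97/148 → turn +1·90°
n=3: pose=(-8,-8,S); sL=32/81, sR=32/113; mL=-6208/9153, mR=16/113; mL+mR=-4912/9153 → advance -1; mR−mL=7504/9153 → turn +1·90°
n=4: pose=(-8,-7,E); sL=80/149, sR=80/169; mL=-25440/25181, mR=40/169; mL+mR=-19480/25181 → advance -1; mR−mL=31400/25181 → turn +1·90°
n=5: pose=(-9,-7,N); sL=160/533, sR=32/73; mL=-28736/38909, mR=16/73; mL+mR=-20208/38909 → advance -1; mR−mL=37264/38909 → turn +1·90°
n=6: pose=(-9,-8,W); sL=1/4, sR=10/37; mL=-77/148, mR=5/37; mL+mR=-57/148 → advance -1; mR−mL=97/148 → turn +1·90°

0 80/149 80/169 -25440/25181 40/169 -8 -7 E
1 160/533 32/73 -28736/38909 16/73 -9 -7 N
2 1/4 10/37 -77/148 5/37 -9 -8 W
3 32/81 32/113 -6208/9153 16/113 -8 -8 S
4 80/149 80/169 -25440/25181 40/169 -8 -7 E
5 160/533 32/73 -28736/38909 16/73 -9 -7 N
6 1/4 10/37 -77/148 5/37 -9 -8 W
final -8 -8 S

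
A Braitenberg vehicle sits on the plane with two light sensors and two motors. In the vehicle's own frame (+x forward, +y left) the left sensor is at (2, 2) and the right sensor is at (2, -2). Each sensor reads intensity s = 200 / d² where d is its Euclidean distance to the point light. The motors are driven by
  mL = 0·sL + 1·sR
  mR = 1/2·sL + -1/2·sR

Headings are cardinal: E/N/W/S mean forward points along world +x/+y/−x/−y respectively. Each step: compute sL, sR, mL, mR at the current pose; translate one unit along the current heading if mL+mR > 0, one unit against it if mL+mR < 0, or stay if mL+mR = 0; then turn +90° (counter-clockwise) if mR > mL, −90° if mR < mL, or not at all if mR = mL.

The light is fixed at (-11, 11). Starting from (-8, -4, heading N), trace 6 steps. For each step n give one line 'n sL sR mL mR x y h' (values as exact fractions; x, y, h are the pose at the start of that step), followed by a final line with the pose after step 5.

0 20/17 100/97 100/97 120/1649 -8 -4 N
1 200/169 200/281 200/281 11200/47489 -8 -3 E
2 50/73 10/13 10/13 -40/949 -7 -3 S
3 200/293 200/173 200/173 -12000/50689 -7 -4 W
4 20/17 100/97 100/97 120/1649 -8 -4 N
5 200/169 200/281 200/281 11200/47489 -8 -3 E
final -7 -3 S

n=0: pose=(-8,-4,N); sL=20/17, sR=100/97; mL=100/97, mR=120/1649; mL+mR=1820/1649 → advance +1; mR−mL=-1580/1649 → turn -1·90°
n=1: pose=(-8,-3,E); sL=200/169, sR=200/281; mL=200/281, mR=11200/47489; mL+mR=45000/47489 → advance +1; mR−mL=-22600/47489 → turn -1·90°
n=2: pose=(-7,-3,S); sL=50/73, sR=10/13; mL=10/13, mR=-40/949; mL+mR=690/949 → advance +1; mR−mL=-770/949 → turn -1·90°
n=3: pose=(-7,-4,W); sL=200/293, sR=200/173; mL=200/173, mR=-12000/50689; mL+mR=46600/50689 → advance +1; mR−mL=-70600/50689 → turn -1·90°
n=4: pose=(-8,-4,N); sL=20/17, sR=100/97; mL=100/97, mR=120/1649; mL+mR=1820/1649 → advance +1; mR−mL=-1580/1649 → turn -1·90°
n=5: pose=(-8,-3,E); sL=200/169, sR=200/281; mL=200/281, mR=11200/47489; mL+mR=45000/47489 → advance +1; mR−mL=-22600/47489 → turn -1·90°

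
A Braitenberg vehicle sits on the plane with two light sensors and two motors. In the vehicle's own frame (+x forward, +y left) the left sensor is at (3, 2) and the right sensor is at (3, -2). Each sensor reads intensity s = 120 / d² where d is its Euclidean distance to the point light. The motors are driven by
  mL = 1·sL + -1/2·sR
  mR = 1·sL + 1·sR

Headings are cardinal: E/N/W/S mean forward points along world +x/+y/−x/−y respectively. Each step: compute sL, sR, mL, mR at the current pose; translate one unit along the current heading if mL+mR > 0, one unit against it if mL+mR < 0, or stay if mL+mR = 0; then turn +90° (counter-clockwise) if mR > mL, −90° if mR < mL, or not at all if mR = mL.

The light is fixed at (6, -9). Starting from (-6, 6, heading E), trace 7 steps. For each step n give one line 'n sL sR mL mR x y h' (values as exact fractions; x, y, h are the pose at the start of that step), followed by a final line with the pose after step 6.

n=0: pose=(-6,6,E); sL=12/37, sR=12/25; mL=78/925, mR=744/925; mL+mR=822/925 → advance +1; mR−mL=18/25 → turn +1·90°
n=1: pose=(-5,6,N); sL=120/493, sR=8/27; mL=1268/13311, mR=7184/13311; mL+mR=8452/13311 → advance +1; mR−mL=4/9 → turn +1·90°
n=2: pose=(-5,7,W); sL=15/49, sR=3/13; mL=243/1274, mR=342/637; mL+mR=927/1274 → advance +1; mR−mL=9/26 → turn +1·90°
n=3: pose=(-6,7,S); sL=120/269, sR=24/73; mL=5532/19637, mR=15216/19637; mL+mR=20748/19637 → advance +1; mR−mL=36/73 → turn +1·90°
n=4: pose=(-6,6,E); sL=12/37, sR=12/25; mL=78/925, mR=744/925; mL+mR=822/925 → advance +1; mR−mL=18/25 → turn +1·90°
n=5: pose=(-5,6,N); sL=120/493, sR=8/27; mL=1268/13311, mR=7184/13311; mL+mR=8452/13311 → advance +1; mR−mL=4/9 → turn +1·90°
n=6: pose=(-5,7,W); sL=15/49, sR=3/13; mL=243/1274, mR=342/637; mL+mR=927/1274 → advance +1; mR−mL=9/26 → turn +1·90°

0 12/37 12/25 78/925 744/925 -6 6 E
1 120/493 8/27 1268/13311 7184/13311 -5 6 N
2 15/49 3/13 243/1274 342/637 -5 7 W
3 120/269 24/73 5532/19637 15216/19637 -6 7 S
4 12/37 12/25 78/925 744/925 -6 6 E
5 120/493 8/27 1268/13311 7184/13311 -5 6 N
6 15/49 3/13 243/1274 342/637 -5 7 W
final -6 7 S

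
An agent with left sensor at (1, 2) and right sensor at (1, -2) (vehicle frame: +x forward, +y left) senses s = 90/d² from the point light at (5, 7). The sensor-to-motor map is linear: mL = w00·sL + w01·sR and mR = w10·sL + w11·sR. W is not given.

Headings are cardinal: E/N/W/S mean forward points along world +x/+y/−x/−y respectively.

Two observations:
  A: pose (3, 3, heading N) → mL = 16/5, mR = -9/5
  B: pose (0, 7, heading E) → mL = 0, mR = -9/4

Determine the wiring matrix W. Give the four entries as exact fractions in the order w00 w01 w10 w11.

obs A: pose=(3,3,N) → sL=18/5, sR=10, mL=16/5, mR=-9/5
obs B: pose=(0,7,E) → sL=9/2, sR=9/2, mL=0, mR=-9/4
sensor matrix S = [[18/5, 10], [9/2, 9/2]]; det S = -144/5
solve [mL_A; mL_B] = S·[w00; w01] and [mR_A; mR_B] = S·[w10; w11]:
  w00 = -1/2, w01 = 1/2, w10 = -1/2, w11 = 0

-1/2 1/2 -1/2 0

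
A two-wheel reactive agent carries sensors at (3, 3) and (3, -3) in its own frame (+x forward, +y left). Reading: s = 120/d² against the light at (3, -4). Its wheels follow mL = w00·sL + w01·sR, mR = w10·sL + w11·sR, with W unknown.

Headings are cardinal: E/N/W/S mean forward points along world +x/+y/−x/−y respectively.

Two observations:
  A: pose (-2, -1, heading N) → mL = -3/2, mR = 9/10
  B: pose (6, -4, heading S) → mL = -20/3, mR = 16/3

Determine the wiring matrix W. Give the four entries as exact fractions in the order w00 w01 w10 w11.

0 -1/2 -1/2 1/2

obs A: pose=(-2,-1,N) → sL=6/5, sR=3, mL=-3/2, mR=9/10
obs B: pose=(6,-4,S) → sL=8/3, sR=40/3, mL=-20/3, mR=16/3
sensor matrix S = [[6/5, 3], [8/3, 40/3]]; det S = 8
solve [mL_A; mL_B] = S·[w00; w01] and [mR_A; mR_B] = S·[w10; w11]:
  w00 = 0, w01 = -1/2, w10 = -1/2, w11 = 1/2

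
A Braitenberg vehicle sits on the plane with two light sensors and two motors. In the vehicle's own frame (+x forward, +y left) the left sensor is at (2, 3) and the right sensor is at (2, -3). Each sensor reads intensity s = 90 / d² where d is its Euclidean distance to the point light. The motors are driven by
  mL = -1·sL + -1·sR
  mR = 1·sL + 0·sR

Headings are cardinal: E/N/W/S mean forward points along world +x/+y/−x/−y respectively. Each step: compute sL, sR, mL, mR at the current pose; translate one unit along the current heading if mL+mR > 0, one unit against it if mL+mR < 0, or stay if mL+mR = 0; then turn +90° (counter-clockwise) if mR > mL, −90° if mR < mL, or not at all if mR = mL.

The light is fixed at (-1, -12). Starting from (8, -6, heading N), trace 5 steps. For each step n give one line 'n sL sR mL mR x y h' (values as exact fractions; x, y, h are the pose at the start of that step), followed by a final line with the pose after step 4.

0 9/10 45/104 -693/520 9/10 8 -6 N
1 90/53 90/113 -14940/5989 90/53 8 -7 W
2 45/89 45/29 -5310/2581 45/89 9 -7 S
3 2/5 10/17 -84/85 2/5 9 -6 E
4 9/10 45/104 -693/520 9/10 8 -6 N
final 8 -7 W

n=0: pose=(8,-6,N); sL=9/10, sR=45/104; mL=-693/520, mR=9/10; mL+mR=-45/104 → advance -1; mR−mL=1161/520 → turn +1·90°
n=1: pose=(8,-7,W); sL=90/53, sR=90/113; mL=-14940/5989, mR=90/53; mL+mR=-90/113 → advance -1; mR−mL=25110/5989 → turn +1·90°
n=2: pose=(9,-7,S); sL=45/89, sR=45/29; mL=-5310/2581, mR=45/89; mL+mR=-45/29 → advance -1; mR−mL=6615/2581 → turn +1·90°
n=3: pose=(9,-6,E); sL=2/5, sR=10/17; mL=-84/85, mR=2/5; mL+mR=-10/17 → advance -1; mR−mL=118/85 → turn +1·90°
n=4: pose=(8,-6,N); sL=9/10, sR=45/104; mL=-693/520, mR=9/10; mL+mR=-45/104 → advance -1; mR−mL=1161/520 → turn +1·90°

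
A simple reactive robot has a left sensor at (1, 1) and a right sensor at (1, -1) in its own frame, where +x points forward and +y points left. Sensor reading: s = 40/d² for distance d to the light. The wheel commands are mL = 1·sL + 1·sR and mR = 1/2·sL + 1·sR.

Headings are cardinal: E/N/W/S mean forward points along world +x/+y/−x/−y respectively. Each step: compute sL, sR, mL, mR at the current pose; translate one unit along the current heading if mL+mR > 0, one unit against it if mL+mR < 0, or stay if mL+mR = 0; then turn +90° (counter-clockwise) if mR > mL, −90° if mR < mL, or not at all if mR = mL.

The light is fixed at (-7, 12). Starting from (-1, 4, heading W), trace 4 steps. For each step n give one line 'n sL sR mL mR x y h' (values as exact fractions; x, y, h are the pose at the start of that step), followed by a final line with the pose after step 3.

0 20/53 20/37 1800/1961 1430/1961 -1 4 W
1 8/13 8/17 240/221 172/221 -2 4 N
2 5/9 2/5 43/45 61/90 -2 5 E
3 40/113 40/89 8080/10057 6300/10057 -1 5 S
final -1 4 W

n=0: pose=(-1,4,W); sL=20/53, sR=20/37; mL=1800/1961, mR=1430/1961; mL+mR=3230/1961 → advance +1; mR−mL=-10/53 → turn -1·90°
n=1: pose=(-2,4,N); sL=8/13, sR=8/17; mL=240/221, mR=172/221; mL+mR=412/221 → advance +1; mR−mL=-4/13 → turn -1·90°
n=2: pose=(-2,5,E); sL=5/9, sR=2/5; mL=43/45, mR=61/90; mL+mR=49/30 → advance +1; mR−mL=-5/18 → turn -1·90°
n=3: pose=(-1,5,S); sL=40/113, sR=40/89; mL=8080/10057, mR=6300/10057; mL+mR=14380/10057 → advance +1; mR−mL=-20/113 → turn -1·90°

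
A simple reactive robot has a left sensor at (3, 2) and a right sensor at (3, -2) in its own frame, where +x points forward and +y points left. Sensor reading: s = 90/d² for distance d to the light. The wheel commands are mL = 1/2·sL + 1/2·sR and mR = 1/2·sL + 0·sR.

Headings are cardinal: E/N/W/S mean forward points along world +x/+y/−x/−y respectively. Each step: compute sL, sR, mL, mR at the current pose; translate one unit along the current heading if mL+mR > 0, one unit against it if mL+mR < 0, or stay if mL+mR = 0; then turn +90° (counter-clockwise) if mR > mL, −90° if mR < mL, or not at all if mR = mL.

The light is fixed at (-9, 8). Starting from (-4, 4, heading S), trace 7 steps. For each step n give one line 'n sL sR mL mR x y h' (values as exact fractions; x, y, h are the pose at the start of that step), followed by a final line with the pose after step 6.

0 45/49 45/29 1755/1421 45/98 -4 4 S
1 90/53 90/13 2970/689 45/53 -4 3 W
2 45/4 9/4 27/4 45/8 -5 3 N
3 90/53 18/17 1242/901 45/53 -5 4 E
4 45/49 45/29 1755/1421 45/98 -4 4 S
5 90/53 90/13 2970/689 45/53 -4 3 W
6 45/4 9/4 27/4 45/8 -5 3 N
final -5 4 E

n=0: pose=(-4,4,S); sL=45/49, sR=45/29; mL=1755/1421, mR=45/98; mL+mR=4815/2842 → advance +1; mR−mL=-45/58 → turn -1·90°
n=1: pose=(-4,3,W); sL=90/53, sR=90/13; mL=2970/689, mR=45/53; mL+mR=3555/689 → advance +1; mR−mL=-45/13 → turn -1·90°
n=2: pose=(-5,3,N); sL=45/4, sR=9/4; mL=27/4, mR=45/8; mL+mR=99/8 → advance +1; mR−mL=-9/8 → turn -1·90°
n=3: pose=(-5,4,E); sL=90/53, sR=18/17; mL=1242/901, mR=45/53; mL+mR=2007/901 → advance +1; mR−mL=-9/17 → turn -1·90°
n=4: pose=(-4,4,S); sL=45/49, sR=45/29; mL=1755/1421, mR=45/98; mL+mR=4815/2842 → advance +1; mR−mL=-45/58 → turn -1·90°
n=5: pose=(-4,3,W); sL=90/53, sR=90/13; mL=2970/689, mR=45/53; mL+mR=3555/689 → advance +1; mR−mL=-45/13 → turn -1·90°
n=6: pose=(-5,3,N); sL=45/4, sR=9/4; mL=27/4, mR=45/8; mL+mR=99/8 → advance +1; mR−mL=-9/8 → turn -1·90°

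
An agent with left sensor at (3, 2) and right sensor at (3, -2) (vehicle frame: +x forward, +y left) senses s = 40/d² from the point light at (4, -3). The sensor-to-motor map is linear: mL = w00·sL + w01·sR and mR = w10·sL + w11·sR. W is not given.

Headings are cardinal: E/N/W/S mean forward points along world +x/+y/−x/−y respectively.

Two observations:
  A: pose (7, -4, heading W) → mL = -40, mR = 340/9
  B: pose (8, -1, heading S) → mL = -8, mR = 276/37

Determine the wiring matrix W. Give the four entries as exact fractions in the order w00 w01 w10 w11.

0 -1 -1/2 1

obs A: pose=(7,-4,W) → sL=40/9, sR=40, mL=-40, mR=340/9
obs B: pose=(8,-1,S) → sL=40/37, sR=8, mL=-8, mR=276/37
sensor matrix S = [[40/9, 40], [40/37, 8]]; det S = -2560/333
solve [mL_A; mL_B] = S·[w00; w01] and [mR_A; mR_B] = S·[w10; w11]:
  w00 = 0, w01 = -1, w10 = -1/2, w11 = 1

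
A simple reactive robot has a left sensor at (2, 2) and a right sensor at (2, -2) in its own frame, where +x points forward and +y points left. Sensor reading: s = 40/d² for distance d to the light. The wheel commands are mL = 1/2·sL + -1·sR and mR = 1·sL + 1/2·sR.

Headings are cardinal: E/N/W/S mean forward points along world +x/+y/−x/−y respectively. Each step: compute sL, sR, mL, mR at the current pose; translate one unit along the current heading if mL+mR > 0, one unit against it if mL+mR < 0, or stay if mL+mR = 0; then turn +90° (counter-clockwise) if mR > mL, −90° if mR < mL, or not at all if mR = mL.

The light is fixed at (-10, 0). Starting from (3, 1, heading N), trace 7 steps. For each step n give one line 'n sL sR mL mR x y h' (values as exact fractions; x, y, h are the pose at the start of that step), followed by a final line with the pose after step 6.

n=0: pose=(3,1,N); sL=4/13, sR=20/117; mL=-2/117, mR=46/117; mL+mR=44/117 → advance +1; mR−mL=16/39 → turn +1·90°
n=1: pose=(3,2,W); sL=40/121, sR=40/137; mL=-2100/16577, mR=7900/16577; mL+mR=5800/16577 → advance +1; mR−mL=10000/16577 → turn +1·90°
n=2: pose=(2,2,S); sL=10/49, sR=2/5; mL=-73/245, mR=99/245; mL+mR=26/245 → advance +1; mR−mL=172/245 → turn +1·90°
n=3: pose=(2,1,E); sL=8/41, sR=40/197; mL=-852/8077, mR=2396/8077; mL+mR=1544/8077 → advance +1; mR−mL=3248/8077 → turn +1·90°
n=4: pose=(3,1,N); sL=4/13, sR=20/117; mL=-2/117, mR=46/117; mL+mR=44/117 → advance +1; mR−mL=16/39 → turn +1·90°
n=5: pose=(3,2,W); sL=40/121, sR=40/137; mL=-2100/16577, mR=7900/16577; mL+mR=5800/16577 → advance +1; mR−mL=10000/16577 → turn +1·90°
n=6: pose=(2,2,S); sL=10/49, sR=2/5; mL=-73/245, mR=99/245; mL+mR=26/245 → advance +1; mR−mL=172/245 → turn +1·90°

0 4/13 20/117 -2/117 46/117 3 1 N
1 40/121 40/137 -2100/16577 7900/16577 3 2 W
2 10/49 2/5 -73/245 99/245 2 2 S
3 8/41 40/197 -852/8077 2396/8077 2 1 E
4 4/13 20/117 -2/117 46/117 3 1 N
5 40/121 40/137 -2100/16577 7900/16577 3 2 W
6 10/49 2/5 -73/245 99/245 2 2 S
final 2 1 E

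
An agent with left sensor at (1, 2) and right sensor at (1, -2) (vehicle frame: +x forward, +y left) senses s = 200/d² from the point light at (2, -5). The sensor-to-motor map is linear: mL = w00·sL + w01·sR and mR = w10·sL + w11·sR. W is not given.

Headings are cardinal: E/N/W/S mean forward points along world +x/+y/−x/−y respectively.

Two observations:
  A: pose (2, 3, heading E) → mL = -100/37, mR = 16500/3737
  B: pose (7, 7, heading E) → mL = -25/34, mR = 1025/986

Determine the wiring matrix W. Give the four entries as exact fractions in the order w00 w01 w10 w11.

0 -1/2 -1/2 1

obs A: pose=(2,3,E) → sL=200/101, sR=200/37, mL=-100/37, mR=16500/3737
obs B: pose=(7,7,E) → sL=25/29, sR=25/17, mL=-25/34, mR=1025/986
sensor matrix S = [[200/101, 200/37], [25/29, 25/17]]; det S = -3220000/1842341
solve [mL_A; mL_B] = S·[w00; w01] and [mR_A; mR_B] = S·[w10; w11]:
  w00 = 0, w01 = -1/2, w10 = -1/2, w11 = 1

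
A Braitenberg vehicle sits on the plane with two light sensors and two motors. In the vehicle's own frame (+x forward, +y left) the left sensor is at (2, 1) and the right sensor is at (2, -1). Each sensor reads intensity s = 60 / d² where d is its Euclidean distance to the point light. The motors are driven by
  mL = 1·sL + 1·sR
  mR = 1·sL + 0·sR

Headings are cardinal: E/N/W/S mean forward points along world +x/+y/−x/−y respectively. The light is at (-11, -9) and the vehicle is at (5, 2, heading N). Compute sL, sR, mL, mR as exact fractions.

left sensor world pos  = (4, 4); dL² = 394
right sensor world pos = (6, 4); dR² = 458
sL = 60/394 = 30/197
sR = 60/458 = 30/229
mL = 1·sL + 1·sR = 12780/45113
mR = 1·sL + 0·sR = 30/197

30/197 30/229 12780/45113 30/197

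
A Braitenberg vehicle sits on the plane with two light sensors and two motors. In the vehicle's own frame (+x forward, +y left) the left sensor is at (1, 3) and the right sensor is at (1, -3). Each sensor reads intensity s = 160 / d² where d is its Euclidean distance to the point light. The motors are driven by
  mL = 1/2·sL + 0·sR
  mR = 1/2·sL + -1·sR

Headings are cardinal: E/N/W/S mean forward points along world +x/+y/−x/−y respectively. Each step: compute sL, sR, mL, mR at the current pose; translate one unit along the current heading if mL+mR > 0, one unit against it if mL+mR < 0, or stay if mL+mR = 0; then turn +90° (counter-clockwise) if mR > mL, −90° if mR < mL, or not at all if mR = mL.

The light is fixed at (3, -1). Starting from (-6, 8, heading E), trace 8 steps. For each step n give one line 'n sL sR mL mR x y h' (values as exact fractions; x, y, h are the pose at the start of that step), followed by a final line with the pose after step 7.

n=0: pose=(-6,8,E); sL=10/13, sR=8/5; mL=5/13, mR=-79/65; mL+mR=-54/65 → advance -1; mR−mL=-8/5 → turn -1·90°
n=1: pose=(-7,8,S); sL=160/113, sR=160/233; mL=80/113, mR=560/26329; mL+mR=19200/26329 → advance +1; mR−mL=-160/233 → turn -1·90°
n=2: pose=(-7,7,W); sL=80/73, sR=80/121; mL=40/73, mR=-1000/8833; mL+mR=3840/8833 → advance +1; mR−mL=-80/121 → turn -1·90°
n=3: pose=(-8,7,N); sL=160/277, sR=32/29; mL=80/277, mR=-6544/8033; mL+mR=-4224/8033 → advance -1; mR−mL=-32/29 → turn -1·90°
n=4: pose=(-8,6,E); sL=4/5, sR=40/29; mL=2/5, mR=-142/145; mL+mR=-84/145 → advance -1; mR−mL=-40/29 → turn -1·90°
n=5: pose=(-9,6,S); sL=160/117, sR=160/261; mL=80/117, mR=80/1131; mL+mR=2560/3393 → advance +1; mR−mL=-160/261 → turn -1·90°
n=6: pose=(-9,5,W); sL=80/89, sR=16/25; mL=40/89, mR=-424/2225; mL+mR=576/2225 → advance +1; mR−mL=-16/25 → turn -1·90°
n=7: pose=(-10,5,N); sL=32/61, sR=160/149; mL=16/61, mR=-7376/9089; mL+mR=-4992/9089 → advance -1; mR−mL=-160/149 → turn -1·90°

0 10/13 8/5 5/13 -79/65 -6 8 E
1 160/113 160/233 80/113 560/26329 -7 8 S
2 80/73 80/121 40/73 -1000/8833 -7 7 W
3 160/277 32/29 80/277 -6544/8033 -8 7 N
4 4/5 40/29 2/5 -142/145 -8 6 E
5 160/117 160/261 80/117 80/1131 -9 6 S
6 80/89 16/25 40/89 -424/2225 -9 5 W
7 32/61 160/149 16/61 -7376/9089 -10 5 N
final -10 4 E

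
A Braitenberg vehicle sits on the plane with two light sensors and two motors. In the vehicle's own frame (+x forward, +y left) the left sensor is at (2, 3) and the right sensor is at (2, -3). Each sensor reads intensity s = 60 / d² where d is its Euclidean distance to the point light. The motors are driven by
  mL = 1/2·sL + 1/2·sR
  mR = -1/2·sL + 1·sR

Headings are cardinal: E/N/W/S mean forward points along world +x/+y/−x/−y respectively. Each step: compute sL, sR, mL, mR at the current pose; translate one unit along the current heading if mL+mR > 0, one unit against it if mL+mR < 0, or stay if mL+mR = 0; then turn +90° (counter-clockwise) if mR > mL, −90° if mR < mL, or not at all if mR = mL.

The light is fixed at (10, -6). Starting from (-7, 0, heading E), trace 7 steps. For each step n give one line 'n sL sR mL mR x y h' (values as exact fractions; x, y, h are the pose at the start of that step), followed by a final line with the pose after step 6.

0 10/51 10/39 50/221 35/221 -7 0 E
1 12/37 60/377 3372/13949 -42/13949 -6 0 S
2 15/82 15/97 2685/15908 1005/15908 -6 -1 W
3 60/449 12/49 4164/22001 3918/22001 -7 -1 N
4 10/51 10/39 50/221 35/221 -7 0 E
5 12/37 60/377 3372/13949 -42/13949 -6 0 S
6 15/82 15/97 2685/15908 1005/15908 -6 -1 W
final -7 -1 N

n=0: pose=(-7,0,E); sL=10/51, sR=10/39; mL=50/221, mR=35/221; mL+mR=5/13 → advance +1; mR−mL=-15/221 → turn -1·90°
n=1: pose=(-6,0,S); sL=12/37, sR=60/377; mL=3372/13949, mR=-42/13949; mL+mR=90/377 → advance +1; mR−mL=-3414/13949 → turn -1·90°
n=2: pose=(-6,-1,W); sL=15/82, sR=15/97; mL=2685/15908, mR=1005/15908; mL+mR=45/194 → advance +1; mR−mL=-420/3977 → turn -1·90°
n=3: pose=(-7,-1,N); sL=60/449, sR=12/49; mL=4164/22001, mR=3918/22001; mL+mR=18/49 → advance +1; mR−mL=-246/22001 → turn -1·90°
n=4: pose=(-7,0,E); sL=10/51, sR=10/39; mL=50/221, mR=35/221; mL+mR=5/13 → advance +1; mR−mL=-15/221 → turn -1·90°
n=5: pose=(-6,0,S); sL=12/37, sR=60/377; mL=3372/13949, mR=-42/13949; mL+mR=90/377 → advance +1; mR−mL=-3414/13949 → turn -1·90°
n=6: pose=(-6,-1,W); sL=15/82, sR=15/97; mL=2685/15908, mR=1005/15908; mL+mR=45/194 → advance +1; mR−mL=-420/3977 → turn -1·90°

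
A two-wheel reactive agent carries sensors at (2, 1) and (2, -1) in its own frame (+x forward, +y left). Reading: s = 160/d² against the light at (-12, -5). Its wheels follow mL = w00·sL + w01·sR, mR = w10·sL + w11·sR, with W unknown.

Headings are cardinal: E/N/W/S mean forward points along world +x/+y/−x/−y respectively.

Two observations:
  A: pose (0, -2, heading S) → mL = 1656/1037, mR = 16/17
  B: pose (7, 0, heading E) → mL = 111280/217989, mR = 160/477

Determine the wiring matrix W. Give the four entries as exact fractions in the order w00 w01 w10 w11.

obs A: pose=(0,-2,S) → sL=16/17, sR=80/61, mL=1656/1037, mR=16/17
obs B: pose=(7,0,E) → sL=160/477, sR=160/457, mL=111280/217989, mR=160/477
sensor matrix S = [[16/17, 80/61], [160/477, 160/457]]; det S = -24954880/226054593
solve [mL_A; mL_B] = S·[w00; w01] and [mR_A; mR_B] = S·[w10; w11]:
  w00 = 1, w01 = 1/2, w10 = 1, w11 = 0

1 1/2 1 0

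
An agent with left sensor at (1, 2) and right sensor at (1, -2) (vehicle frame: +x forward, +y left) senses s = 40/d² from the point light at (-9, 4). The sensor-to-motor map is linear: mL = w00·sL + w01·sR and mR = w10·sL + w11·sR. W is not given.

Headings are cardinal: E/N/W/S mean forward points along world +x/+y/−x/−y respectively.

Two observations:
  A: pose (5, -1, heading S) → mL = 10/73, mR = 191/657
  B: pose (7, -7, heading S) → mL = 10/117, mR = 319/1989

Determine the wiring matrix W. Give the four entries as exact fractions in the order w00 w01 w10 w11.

obs A: pose=(5,-1,S) → sL=10/73, sR=2/9, mL=10/73, mR=191/657
obs B: pose=(7,-7,S) → sL=10/117, sR=2/17, mL=10/117, mR=319/1989
sensor matrix S = [[10/73, 2/9], [10/117, 2/17]]; det S = -3760/1306773
solve [mL_A; mL_B] = S·[w00; w01] and [mR_A; mR_B] = S·[w10; w11]:
  w00 = 1, w01 = 0, w10 = 1/2, w11 = 1

1 0 1/2 1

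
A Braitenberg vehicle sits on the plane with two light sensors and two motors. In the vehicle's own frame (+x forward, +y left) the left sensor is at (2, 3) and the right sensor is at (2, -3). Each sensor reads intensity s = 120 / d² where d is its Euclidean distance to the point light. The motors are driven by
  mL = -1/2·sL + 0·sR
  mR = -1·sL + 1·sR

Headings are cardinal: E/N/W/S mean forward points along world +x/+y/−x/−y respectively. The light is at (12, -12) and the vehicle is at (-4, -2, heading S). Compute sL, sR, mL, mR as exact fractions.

120/233 24/85 -60/233 -4608/19805

left sensor world pos  = (-1, -4); dL² = 233
right sensor world pos = (-7, -4); dR² = 425
sL = 120/233 = 120/233
sR = 120/425 = 24/85
mL = -1/2·sL + 0·sR = -60/233
mR = -1·sL + 1·sR = -4608/19805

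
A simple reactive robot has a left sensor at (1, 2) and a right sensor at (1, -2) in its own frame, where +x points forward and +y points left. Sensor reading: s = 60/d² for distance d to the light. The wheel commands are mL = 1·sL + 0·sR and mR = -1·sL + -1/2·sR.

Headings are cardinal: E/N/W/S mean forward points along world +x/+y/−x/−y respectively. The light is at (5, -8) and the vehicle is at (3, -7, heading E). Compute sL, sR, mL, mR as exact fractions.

left sensor world pos  = (4, -5); dL² = 10
right sensor world pos = (4, -9); dR² = 2
sL = 60/10 = 6
sR = 60/2 = 30
mL = 1·sL + 0·sR = 6
mR = -1·sL + -1/2·sR = -21

6 30 6 -21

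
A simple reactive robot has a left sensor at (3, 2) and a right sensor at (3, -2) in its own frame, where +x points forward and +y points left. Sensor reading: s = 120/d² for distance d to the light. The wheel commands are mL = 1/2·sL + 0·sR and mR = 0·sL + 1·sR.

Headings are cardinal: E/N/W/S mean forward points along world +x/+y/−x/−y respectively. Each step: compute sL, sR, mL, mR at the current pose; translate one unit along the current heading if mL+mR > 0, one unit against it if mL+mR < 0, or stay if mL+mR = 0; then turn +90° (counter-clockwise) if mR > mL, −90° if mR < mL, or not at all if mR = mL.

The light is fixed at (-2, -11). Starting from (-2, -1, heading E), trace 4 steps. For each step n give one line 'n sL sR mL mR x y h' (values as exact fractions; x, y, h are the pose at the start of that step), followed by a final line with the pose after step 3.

0 40/51 120/73 20/51 120/73 -2 -1 E
1 12/17 60/89 6/17 60/89 -1 -1 N
2 24/17 120/173 12/17 120/173 -1 0 W
3 3/5 3/5 3/10 3/5 -2 0 N
final -2 1 W

n=0: pose=(-2,-1,E); sL=40/51, sR=120/73; mL=20/51, mR=120/73; mL+mR=7580/3723 → advance +1; mR−mL=4660/3723 → turn +1·90°
n=1: pose=(-1,-1,N); sL=12/17, sR=60/89; mL=6/17, mR=60/89; mL+mR=1554/1513 → advance +1; mR−mL=486/1513 → turn +1·90°
n=2: pose=(-1,0,W); sL=24/17, sR=120/173; mL=12/17, mR=120/173; mL+mR=4116/2941 → advance +1; mR−mL=-36/2941 → turn -1·90°
n=3: pose=(-2,0,N); sL=3/5, sR=3/5; mL=3/10, mR=3/5; mL+mR=9/10 → advance +1; mR−mL=3/10 → turn +1·90°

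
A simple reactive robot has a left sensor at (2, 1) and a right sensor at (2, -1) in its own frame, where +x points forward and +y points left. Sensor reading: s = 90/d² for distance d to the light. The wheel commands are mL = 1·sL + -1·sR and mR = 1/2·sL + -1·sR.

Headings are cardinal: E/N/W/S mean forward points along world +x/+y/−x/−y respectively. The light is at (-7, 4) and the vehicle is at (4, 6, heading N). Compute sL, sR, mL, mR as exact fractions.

45/58 9/16 99/464 -81/464

left sensor world pos  = (3, 8); dL² = 116
right sensor world pos = (5, 8); dR² = 160
sL = 90/116 = 45/58
sR = 90/160 = 9/16
mL = 1·sL + -1·sR = 99/464
mR = 1/2·sL + -1·sR = -81/464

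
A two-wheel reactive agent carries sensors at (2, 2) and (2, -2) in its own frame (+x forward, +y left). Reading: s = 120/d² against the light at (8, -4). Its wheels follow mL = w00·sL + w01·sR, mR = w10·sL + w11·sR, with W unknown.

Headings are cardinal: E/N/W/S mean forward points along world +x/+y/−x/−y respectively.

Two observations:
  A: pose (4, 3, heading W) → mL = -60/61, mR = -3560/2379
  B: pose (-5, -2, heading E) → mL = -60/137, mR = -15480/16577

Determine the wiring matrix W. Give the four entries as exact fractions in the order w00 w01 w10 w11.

obs A: pose=(4,3,W) → sL=120/61, sR=40/39, mL=-60/61, mR=-3560/2379
obs B: pose=(-5,-2,E) → sL=120/137, sR=120/121, mL=-60/137, mR=-15480/16577
sensor matrix S = [[120/61, 40/39], [120/137, 120/121]]; det S = 13836800/13145561
solve [mL_A; mL_B] = S·[w00; w01] and [mR_A; mR_B] = S·[w10; w11]:
  w00 = -1/2, w01 = 0, w10 = -1/2, w11 = -1/2

-1/2 0 -1/2 -1/2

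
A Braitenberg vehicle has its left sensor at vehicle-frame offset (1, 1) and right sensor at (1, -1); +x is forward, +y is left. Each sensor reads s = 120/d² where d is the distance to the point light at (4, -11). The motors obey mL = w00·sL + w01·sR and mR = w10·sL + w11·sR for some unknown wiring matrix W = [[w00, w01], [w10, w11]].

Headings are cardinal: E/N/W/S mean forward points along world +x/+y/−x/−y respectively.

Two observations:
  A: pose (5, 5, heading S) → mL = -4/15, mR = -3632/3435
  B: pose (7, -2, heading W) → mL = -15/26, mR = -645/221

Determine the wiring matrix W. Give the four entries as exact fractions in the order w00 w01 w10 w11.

obs A: pose=(5,5,S) → sL=120/229, sR=8/15, mL=-4/15, mR=-3632/3435
obs B: pose=(7,-2,W) → sL=30/17, sR=15/13, mL=-15/26, mR=-645/221
sensor matrix S = [[120/229, 8/15], [30/17, 15/13]]; det S = -17032/50609
solve [mL_A; mL_B] = S·[w00; w01] and [mR_A; mR_B] = S·[w10; w11]:
  w00 = 0, w01 = -1/2, w10 = -1, w11 = -1

0 -1/2 -1 -1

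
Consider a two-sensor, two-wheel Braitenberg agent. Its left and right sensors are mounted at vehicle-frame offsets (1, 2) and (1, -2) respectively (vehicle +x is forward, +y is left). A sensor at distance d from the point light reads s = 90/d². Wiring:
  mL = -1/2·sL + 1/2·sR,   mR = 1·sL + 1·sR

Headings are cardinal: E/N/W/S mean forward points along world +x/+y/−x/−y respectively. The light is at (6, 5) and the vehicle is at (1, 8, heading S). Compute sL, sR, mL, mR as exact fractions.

left sensor world pos  = (3, 7); dL² = 13
right sensor world pos = (-1, 7); dR² = 53
sL = 90/13 = 90/13
sR = 90/53 = 90/53
mL = -1/2·sL + 1/2·sR = -1800/689
mR = 1·sL + 1·sR = 5940/689

90/13 90/53 -1800/689 5940/689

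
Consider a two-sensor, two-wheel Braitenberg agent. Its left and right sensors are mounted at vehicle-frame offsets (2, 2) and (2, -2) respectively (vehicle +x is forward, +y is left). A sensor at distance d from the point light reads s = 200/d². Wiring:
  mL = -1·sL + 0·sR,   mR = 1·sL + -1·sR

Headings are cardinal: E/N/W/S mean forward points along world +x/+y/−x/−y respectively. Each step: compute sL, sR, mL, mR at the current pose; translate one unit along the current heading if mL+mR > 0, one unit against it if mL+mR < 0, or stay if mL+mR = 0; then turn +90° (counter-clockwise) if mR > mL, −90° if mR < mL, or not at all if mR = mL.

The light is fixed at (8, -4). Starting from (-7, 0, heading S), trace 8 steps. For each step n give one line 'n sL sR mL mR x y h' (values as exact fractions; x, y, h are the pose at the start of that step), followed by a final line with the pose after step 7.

n=0: pose=(-7,0,S); sL=200/173, sR=200/293; mL=-200/173, mR=24000/50689; mL+mR=-200/293 → advance -1; mR−mL=82600/50689 → turn +1·90°
n=1: pose=(-7,1,E); sL=100/109, sR=100/89; mL=-100/109, mR=-2000/9701; mL+mR=-100/89 → advance -1; mR−mL=6900/9701 → turn +1·90°
n=2: pose=(-8,1,N); sL=200/373, sR=40/49; mL=-200/373, mR=-5120/18277; mL+mR=-40/49 → advance -1; mR−mL=4680/18277 → turn +1·90°
n=3: pose=(-8,0,W); sL=25/41, sR=5/9; mL=-25/41, mR=20/369; mL+mR=-5/9 → advance -1; mR−mL=245/369 → turn +1·90°
n=4: pose=(-7,0,S); sL=200/173, sR=200/293; mL=-200/173, mR=24000/50689; mL+mR=-200/293 → advance -1; mR−mL=82600/50689 → turn +1·90°
n=5: pose=(-7,1,E); sL=100/109, sR=100/89; mL=-100/109, mR=-2000/9701; mL+mR=-100/89 → advance -1; mR−mL=6900/9701 → turn +1·90°
n=6: pose=(-8,1,N); sL=200/373, sR=40/49; mL=-200/373, mR=-5120/18277; mL+mR=-40/49 → advance -1; mR−mL=4680/18277 → turn +1·90°
n=7: pose=(-8,0,W); sL=25/41, sR=5/9; mL=-25/41, mR=20/369; mL+mR=-5/9 → advance -1; mR−mL=245/369 → turn +1·90°

0 200/173 200/293 -200/173 24000/50689 -7 0 S
1 100/109 100/89 -100/109 -2000/9701 -7 1 E
2 200/373 40/49 -200/373 -5120/18277 -8 1 N
3 25/41 5/9 -25/41 20/369 -8 0 W
4 200/173 200/293 -200/173 24000/50689 -7 0 S
5 100/109 100/89 -100/109 -2000/9701 -7 1 E
6 200/373 40/49 -200/373 -5120/18277 -8 1 N
7 25/41 5/9 -25/41 20/369 -8 0 W
final -7 0 S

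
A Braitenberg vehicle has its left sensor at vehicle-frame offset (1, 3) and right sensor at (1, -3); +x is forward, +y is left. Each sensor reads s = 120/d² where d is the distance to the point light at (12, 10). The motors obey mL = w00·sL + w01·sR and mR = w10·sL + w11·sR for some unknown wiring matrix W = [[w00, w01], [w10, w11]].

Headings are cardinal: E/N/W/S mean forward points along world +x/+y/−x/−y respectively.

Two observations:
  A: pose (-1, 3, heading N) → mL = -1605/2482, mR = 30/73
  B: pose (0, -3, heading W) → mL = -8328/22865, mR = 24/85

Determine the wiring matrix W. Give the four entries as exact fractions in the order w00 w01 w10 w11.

-1/2 -1/2 1 0

obs A: pose=(-1,3,N) → sL=30/73, sR=15/17, mL=-1605/2482, mR=30/73
obs B: pose=(0,-3,W) → sL=24/85, sR=120/269, mL=-8328/22865, mR=24/85
sensor matrix S = [[30/73, 15/17], [24/85, 120/269]]; det S = -373464/5675093
solve [mL_A; mL_B] = S·[w00; w01] and [mR_A; mR_B] = S·[w10; w11]:
  w00 = -1/2, w01 = -1/2, w10 = 1, w11 = 0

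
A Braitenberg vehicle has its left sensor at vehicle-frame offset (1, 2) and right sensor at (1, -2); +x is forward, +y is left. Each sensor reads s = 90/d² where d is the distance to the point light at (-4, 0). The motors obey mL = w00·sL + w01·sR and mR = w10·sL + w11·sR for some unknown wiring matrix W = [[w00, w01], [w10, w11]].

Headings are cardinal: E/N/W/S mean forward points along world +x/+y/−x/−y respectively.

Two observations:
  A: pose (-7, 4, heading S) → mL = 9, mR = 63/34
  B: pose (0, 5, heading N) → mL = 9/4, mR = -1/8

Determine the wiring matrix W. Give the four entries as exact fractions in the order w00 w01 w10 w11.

1 0 1/2 -1

obs A: pose=(-7,4,S) → sL=9, sR=45/17, mL=9, mR=63/34
obs B: pose=(0,5,N) → sL=9/4, sR=5/4, mL=9/4, mR=-1/8
sensor matrix S = [[9, 45/17], [9/4, 5/4]]; det S = 90/17
solve [mL_A; mL_B] = S·[w00; w01] and [mR_A; mR_B] = S·[w10; w11]:
  w00 = 1, w01 = 0, w10 = 1/2, w11 = -1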